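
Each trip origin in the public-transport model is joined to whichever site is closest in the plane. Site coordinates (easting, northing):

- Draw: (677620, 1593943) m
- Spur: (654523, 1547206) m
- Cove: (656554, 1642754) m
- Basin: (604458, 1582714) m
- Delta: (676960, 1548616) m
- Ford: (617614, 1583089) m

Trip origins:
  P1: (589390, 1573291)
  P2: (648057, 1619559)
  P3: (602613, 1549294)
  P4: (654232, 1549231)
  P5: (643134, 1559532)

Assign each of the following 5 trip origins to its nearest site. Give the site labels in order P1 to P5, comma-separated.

Basin, Cove, Basin, Spur, Spur

P1 → Basin (d²=315837553.00)
P2 → Cove (d²=610207034.00)
P3 → Basin (d²=1120300425.00)
P4 → Spur (d²=4185306.00)
P5 → Spur (d²=281639597.00)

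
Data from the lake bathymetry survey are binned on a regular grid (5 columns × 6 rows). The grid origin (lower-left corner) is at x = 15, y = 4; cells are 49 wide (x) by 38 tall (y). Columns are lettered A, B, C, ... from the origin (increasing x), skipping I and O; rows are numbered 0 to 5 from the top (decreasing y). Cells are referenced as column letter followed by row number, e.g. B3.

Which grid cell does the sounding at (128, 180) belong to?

Column index: ⌊(128 − 15) / 49⌋ = ⌊2.306⌋ = 2 → column C
Row offset from origin: ⌊(180 − 4) / 38⌋ = ⌊4.632⌋ = 4 → row 1 (counted from top)

C1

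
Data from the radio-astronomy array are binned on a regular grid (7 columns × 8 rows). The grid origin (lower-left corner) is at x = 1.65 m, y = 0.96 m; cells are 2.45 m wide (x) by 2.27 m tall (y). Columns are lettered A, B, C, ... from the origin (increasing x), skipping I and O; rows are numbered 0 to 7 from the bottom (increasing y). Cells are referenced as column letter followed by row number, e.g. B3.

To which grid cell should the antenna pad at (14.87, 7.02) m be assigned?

Column index: ⌊(14.87 − 1.65) / 2.45⌋ = ⌊5.396⌋ = 5 → column F
Row offset from origin: ⌊(7.02 − 0.96) / 2.27⌋ = ⌊2.670⌋ = 2 → row 2

F2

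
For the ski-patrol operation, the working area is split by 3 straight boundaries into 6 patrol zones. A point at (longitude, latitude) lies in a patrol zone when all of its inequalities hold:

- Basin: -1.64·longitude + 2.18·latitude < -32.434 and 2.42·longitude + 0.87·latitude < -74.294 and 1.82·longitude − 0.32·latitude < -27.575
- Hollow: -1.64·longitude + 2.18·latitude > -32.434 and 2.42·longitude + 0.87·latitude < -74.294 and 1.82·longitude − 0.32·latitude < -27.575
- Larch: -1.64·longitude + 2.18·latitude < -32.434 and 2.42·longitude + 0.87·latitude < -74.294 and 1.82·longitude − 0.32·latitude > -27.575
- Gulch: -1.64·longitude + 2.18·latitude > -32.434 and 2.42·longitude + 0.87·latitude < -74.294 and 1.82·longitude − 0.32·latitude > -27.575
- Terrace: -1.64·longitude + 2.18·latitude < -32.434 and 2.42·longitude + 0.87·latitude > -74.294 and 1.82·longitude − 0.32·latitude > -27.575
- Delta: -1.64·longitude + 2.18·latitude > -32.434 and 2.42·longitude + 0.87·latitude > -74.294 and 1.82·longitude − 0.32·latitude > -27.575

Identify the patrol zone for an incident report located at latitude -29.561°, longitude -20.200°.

-1.64·-20.200 + 2.18·-29.561 = -31.315, which is > -32.434
2.42·-20.200 + 0.87·-29.561 = -74.602, which is < -74.294
1.82·-20.200 − 0.32·-29.561 = -27.304, which is > -27.575
This sign pattern matches Gulch.

Gulch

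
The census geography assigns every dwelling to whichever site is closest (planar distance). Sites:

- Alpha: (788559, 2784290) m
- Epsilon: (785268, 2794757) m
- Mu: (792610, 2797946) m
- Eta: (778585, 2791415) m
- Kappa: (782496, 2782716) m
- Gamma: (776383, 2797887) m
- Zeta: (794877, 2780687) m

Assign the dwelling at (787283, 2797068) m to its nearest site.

Epsilon

Squared distances to each site:
Alpha: 164905460.000; Epsilon: 9400946.000; Mu: 29147813.000; Eta: 107611613.000; Kappa: 228895273.000; Gamma: 119480761.000; Zeta: 326005997.000.
Minimum at Epsilon.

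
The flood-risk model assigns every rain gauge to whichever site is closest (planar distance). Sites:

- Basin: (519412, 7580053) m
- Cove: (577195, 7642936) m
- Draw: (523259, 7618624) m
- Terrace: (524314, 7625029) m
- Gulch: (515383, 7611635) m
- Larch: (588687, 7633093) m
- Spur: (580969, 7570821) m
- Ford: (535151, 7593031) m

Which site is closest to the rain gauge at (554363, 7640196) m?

Squared distances to each site:
Basin: 4838752850.000; Cove: 528807824.000; Draw: 1432810000.000; Terrace: 1132980290.000; Gulch: 2335171121.000; Larch: 1228589585.000; Spur: 5520769861.000; Ford: 2593638169.000.
Minimum at Cove.

Cove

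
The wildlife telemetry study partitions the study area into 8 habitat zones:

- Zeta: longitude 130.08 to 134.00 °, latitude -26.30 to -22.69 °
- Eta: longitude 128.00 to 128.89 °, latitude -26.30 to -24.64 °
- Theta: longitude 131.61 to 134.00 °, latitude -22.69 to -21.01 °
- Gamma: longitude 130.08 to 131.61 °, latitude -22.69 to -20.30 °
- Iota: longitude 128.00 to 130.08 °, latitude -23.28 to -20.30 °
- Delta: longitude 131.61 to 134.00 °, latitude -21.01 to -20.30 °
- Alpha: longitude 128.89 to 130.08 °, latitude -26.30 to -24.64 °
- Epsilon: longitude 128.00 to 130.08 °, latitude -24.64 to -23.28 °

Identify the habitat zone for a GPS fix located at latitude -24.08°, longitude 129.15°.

The point has longitude = 129.15 and latitude = -24.08.
Only Epsilon satisfies 128.00 ≤ longitude ≤ 130.08 and -24.64 ≤ latitude ≤ -23.28.

Epsilon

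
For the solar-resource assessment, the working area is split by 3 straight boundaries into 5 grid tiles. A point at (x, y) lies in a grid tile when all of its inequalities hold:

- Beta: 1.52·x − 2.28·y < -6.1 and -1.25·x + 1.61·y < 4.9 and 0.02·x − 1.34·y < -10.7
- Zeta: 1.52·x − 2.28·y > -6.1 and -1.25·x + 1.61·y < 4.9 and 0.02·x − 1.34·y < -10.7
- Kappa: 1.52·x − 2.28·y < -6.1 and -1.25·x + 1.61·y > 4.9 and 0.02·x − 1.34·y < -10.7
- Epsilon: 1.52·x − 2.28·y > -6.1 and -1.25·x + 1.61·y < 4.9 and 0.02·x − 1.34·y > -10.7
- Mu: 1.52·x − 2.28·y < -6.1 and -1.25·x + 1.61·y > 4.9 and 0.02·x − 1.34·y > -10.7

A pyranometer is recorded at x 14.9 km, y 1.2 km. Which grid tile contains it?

1.52·14.9 − 2.28·1.2 = 19.912, which is > -6.1
-1.25·14.9 + 1.61·1.2 = -16.693, which is < 4.9
0.02·14.9 − 1.34·1.2 = -1.310, which is > -10.7
This sign pattern matches Epsilon.

Epsilon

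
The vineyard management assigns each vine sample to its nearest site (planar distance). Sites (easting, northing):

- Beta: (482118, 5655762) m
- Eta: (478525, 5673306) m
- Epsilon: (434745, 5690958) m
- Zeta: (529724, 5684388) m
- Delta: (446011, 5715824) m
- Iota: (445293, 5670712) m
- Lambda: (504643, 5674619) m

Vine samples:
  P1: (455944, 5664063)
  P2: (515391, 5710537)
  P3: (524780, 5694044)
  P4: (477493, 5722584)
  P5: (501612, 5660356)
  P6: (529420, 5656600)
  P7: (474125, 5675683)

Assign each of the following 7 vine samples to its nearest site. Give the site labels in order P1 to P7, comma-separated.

Iota, Zeta, Zeta, Delta, Lambda, Zeta, Eta

P1 → Iota (d²=157653002.00)
P2 → Zeta (d²=889205090.00)
P3 → Zeta (d²=117681472.00)
P4 → Delta (d²=1036813924.00)
P5 → Lambda (d²=212620130.00)
P6 → Zeta (d²=772265360.00)
P7 → Eta (d²=25010129.00)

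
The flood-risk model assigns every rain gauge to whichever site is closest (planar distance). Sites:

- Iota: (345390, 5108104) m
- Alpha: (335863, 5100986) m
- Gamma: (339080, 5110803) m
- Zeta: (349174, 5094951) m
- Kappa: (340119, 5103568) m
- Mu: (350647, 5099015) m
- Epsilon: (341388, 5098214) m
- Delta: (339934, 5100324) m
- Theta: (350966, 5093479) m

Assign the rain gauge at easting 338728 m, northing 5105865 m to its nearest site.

Squared distances to each site:
Iota: 49395365.000; Alpha: 32012866.000; Gamma: 24507748.000; Zeta: 228234312.000; Kappa: 7211090.000; Mu: 188985061.000; Epsilon: 65613401.000; Delta: 32157117.000; Theta: 303181640.000.
Minimum at Kappa.

Kappa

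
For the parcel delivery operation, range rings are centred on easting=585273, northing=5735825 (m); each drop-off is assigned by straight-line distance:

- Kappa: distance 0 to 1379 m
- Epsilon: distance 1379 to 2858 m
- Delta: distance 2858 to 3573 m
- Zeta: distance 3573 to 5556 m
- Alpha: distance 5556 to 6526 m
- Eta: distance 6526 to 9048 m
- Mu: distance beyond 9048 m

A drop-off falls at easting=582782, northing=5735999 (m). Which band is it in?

Distance = √((582782−585273)² + (5735999−5735825)²) = √(6205081.000 + 30276.000) = 2497.070 m.
1379 ≤ 2497.070 < 2858 → Epsilon.

Epsilon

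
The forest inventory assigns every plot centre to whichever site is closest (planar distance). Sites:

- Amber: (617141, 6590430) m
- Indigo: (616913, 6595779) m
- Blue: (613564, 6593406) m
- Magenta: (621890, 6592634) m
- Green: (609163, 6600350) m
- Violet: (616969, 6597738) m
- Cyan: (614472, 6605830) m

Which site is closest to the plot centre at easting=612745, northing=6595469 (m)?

Squared distances to each site:
Amber: 44716337.000; Indigo: 17468324.000; Blue: 4926730.000; Magenta: 91668250.000; Green: 36654885.000; Violet: 22990537.000; Cyan: 110332850.000.
Minimum at Blue.

Blue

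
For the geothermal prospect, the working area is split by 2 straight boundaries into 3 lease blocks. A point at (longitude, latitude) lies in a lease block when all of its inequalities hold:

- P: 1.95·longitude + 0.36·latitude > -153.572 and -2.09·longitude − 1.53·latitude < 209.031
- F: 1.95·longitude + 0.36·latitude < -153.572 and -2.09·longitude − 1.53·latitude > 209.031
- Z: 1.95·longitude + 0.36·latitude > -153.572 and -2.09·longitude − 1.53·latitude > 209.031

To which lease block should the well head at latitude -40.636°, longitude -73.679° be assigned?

1.95·-73.679 + 0.36·-40.636 = -158.303, which is < -153.572
-2.09·-73.679 − 1.53·-40.636 = 216.162, which is > 209.031
This sign pattern matches F.

F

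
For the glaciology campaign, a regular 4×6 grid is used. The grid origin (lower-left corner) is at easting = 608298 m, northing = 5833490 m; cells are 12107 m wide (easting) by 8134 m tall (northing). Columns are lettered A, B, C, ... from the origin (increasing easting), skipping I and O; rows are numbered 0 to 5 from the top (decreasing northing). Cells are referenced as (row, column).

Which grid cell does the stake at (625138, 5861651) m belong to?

(2, B)

Column index: ⌊(625138 − 608298) / 12107⌋ = ⌊1.391⌋ = 1 → column B
Row offset from origin: ⌊(5861651 − 5833490) / 8134⌋ = ⌊3.462⌋ = 3 → row 2 (counted from top)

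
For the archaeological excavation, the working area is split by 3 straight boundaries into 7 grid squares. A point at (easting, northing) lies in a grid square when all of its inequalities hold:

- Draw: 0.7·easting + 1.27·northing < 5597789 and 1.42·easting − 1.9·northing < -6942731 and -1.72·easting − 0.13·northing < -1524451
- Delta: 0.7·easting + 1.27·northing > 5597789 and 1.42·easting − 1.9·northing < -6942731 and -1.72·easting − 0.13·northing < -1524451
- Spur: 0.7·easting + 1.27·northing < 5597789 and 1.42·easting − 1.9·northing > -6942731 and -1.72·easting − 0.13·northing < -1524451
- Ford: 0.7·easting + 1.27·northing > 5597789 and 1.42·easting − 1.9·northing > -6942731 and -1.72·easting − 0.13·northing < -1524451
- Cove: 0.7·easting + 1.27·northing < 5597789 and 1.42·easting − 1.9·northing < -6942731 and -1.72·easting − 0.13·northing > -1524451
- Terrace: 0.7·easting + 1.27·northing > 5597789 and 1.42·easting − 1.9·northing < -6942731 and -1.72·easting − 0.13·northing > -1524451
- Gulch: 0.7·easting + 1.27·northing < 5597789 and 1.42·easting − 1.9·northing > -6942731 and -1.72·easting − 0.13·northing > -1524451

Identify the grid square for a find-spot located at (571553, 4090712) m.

0.7·571553 + 1.27·4090712 = 5595291.340, which is < 5597789
1.42·571553 − 1.9·4090712 = -6960747.540, which is < -6942731
-1.72·571553 − 0.13·4090712 = -1514863.720, which is > -1524451
This sign pattern matches Cove.

Cove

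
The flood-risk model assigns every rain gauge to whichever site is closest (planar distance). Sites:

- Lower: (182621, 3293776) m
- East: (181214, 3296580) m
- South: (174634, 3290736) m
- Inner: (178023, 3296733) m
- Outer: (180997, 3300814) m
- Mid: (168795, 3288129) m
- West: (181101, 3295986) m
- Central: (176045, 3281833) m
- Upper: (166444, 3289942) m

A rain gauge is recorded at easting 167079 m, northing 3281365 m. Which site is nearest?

Squared distances to each site:
Lower: 395586685.000; East: 431294450.000; South: 144893666.000; Inner: 355946560.000; Outer: 571974325.000; Mid: 48696352.000; West: 410390125.000; Central: 80608180.000; Upper: 73968154.000.
Minimum at Mid.

Mid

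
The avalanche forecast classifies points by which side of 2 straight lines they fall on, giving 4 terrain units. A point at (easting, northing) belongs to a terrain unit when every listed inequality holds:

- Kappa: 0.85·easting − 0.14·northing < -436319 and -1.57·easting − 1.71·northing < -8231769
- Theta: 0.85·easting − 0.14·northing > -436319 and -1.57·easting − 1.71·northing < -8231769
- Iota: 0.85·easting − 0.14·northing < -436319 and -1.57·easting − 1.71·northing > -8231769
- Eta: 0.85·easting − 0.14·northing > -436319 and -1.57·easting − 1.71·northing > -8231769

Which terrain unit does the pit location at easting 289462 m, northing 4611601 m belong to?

Theta

0.85·289462 − 0.14·4611601 = -399581.440, which is > -436319
-1.57·289462 − 1.71·4611601 = -8340293.050, which is < -8231769
This sign pattern matches Theta.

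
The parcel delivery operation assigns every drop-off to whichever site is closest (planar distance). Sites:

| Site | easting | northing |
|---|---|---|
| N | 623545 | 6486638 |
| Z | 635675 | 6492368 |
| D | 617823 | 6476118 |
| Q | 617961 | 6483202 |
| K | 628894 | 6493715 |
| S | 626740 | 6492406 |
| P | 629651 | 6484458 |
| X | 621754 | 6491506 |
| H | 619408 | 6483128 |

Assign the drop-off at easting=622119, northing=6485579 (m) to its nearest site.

Squared distances to each site:
N: 3154957.000; Z: 229855657.000; D: 107966137.000; Q: 22939093.000; K: 112095121.000; S: 67961570.000; P: 57987665.000; X: 35262554.000; H: 13356922.000.
Minimum at N.

N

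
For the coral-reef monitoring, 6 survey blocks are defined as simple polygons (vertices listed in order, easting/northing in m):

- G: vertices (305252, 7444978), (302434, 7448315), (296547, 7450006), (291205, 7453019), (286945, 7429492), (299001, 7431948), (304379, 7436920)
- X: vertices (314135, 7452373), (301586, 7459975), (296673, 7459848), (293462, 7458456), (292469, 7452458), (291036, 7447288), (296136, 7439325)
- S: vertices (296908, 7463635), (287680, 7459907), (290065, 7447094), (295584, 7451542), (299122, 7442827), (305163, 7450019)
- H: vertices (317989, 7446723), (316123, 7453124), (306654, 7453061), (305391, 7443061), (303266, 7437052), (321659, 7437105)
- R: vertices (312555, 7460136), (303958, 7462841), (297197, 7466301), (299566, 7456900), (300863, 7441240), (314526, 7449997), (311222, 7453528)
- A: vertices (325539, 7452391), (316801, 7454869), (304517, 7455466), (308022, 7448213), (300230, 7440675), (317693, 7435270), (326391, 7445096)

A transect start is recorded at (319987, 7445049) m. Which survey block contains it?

A

Cast a ray rightward from (319987, 7445049). For each polygon, the edges (by vertex number in listed order) whose endpoints lie on opposite sides of northing = 7445049, where each meets that height, and whether that is right or left of the point:
G: 1–2 at easting≈305192.0 (left), 4–5 at easting≈289761.9 (left) → 0 crossings.
X: 6–7 at easting≈292470.0 (left), 7–1 at easting≈304031.9 (left) → 0 crossings.
S: 4–5 at easting≈298219.9 (left), 5–6 at easting≈300988.4 (left) → 0 crossings.
H: 3–4 at easting≈305642.1 (left), 6–1 at easting≈318627.8 (left) → 0 crossings.
R: 4–5 at easting≈300547.5 (left), 5–6 at easting≈306805.9 (left) → 0 crossings.
A: 4–5 at easting≈304751.4 (left), 6–7 at easting≈326349.4 (right) → 1 crossing.
Only A has an odd count, so the point is inside A.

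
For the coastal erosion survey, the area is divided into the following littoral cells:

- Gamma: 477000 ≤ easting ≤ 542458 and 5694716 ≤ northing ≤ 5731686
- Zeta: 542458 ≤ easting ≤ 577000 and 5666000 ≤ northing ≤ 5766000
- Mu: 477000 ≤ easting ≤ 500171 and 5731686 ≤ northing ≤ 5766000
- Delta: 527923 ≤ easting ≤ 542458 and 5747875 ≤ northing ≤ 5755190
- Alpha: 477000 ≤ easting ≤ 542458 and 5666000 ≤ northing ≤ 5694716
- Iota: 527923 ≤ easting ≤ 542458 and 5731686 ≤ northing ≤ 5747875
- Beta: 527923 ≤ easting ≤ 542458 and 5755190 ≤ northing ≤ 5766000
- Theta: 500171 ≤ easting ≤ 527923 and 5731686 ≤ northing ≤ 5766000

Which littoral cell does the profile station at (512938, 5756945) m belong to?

Theta

The point has easting = 512938 and northing = 5756945.
Only Theta satisfies 500171 ≤ easting ≤ 527923 and 5731686 ≤ northing ≤ 5766000.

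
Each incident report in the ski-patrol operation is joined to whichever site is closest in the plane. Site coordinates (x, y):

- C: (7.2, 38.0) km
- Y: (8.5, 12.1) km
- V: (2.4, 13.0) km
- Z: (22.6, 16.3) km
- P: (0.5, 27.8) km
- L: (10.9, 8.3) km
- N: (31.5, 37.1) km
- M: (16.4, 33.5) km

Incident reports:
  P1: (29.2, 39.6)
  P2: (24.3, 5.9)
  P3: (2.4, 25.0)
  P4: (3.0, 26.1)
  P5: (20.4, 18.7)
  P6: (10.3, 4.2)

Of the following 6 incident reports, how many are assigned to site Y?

P1 → N
P2 → Z
P3 → P
P4 → P
P5 → Z
P6 → L
0 of the 6 go to Y.

0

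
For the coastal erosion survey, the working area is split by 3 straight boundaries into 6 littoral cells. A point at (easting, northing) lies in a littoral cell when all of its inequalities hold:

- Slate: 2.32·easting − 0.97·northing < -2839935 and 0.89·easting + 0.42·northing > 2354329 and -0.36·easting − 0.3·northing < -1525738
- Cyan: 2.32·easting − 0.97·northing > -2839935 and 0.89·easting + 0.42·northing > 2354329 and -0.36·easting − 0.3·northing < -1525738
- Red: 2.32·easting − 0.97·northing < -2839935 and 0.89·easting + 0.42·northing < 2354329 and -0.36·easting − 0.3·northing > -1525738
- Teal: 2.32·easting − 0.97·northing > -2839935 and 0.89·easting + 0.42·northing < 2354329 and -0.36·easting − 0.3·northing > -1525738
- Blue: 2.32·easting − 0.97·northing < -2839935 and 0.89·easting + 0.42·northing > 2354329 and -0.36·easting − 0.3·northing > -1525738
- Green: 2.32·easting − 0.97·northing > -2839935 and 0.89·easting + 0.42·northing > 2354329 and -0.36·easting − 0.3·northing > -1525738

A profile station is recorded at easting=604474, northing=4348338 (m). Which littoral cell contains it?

2.32·604474 − 0.97·4348338 = -2815508.180, which is > -2839935
0.89·604474 + 0.42·4348338 = 2364283.820, which is > 2354329
-0.36·604474 − 0.3·4348338 = -1522112.040, which is > -1525738
This sign pattern matches Green.

Green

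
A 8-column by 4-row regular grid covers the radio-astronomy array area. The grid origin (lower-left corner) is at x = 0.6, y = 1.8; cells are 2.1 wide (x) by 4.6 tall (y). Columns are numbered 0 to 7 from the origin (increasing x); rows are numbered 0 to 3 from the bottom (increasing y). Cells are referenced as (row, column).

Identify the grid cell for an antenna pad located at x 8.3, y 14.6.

Column index: ⌊(8.3 − 0.6) / 2.1⌋ = ⌊3.667⌋ = 3
Row offset from origin: ⌊(14.6 − 1.8) / 4.6⌋ = ⌊2.783⌋ = 2 → row 2

(2, 3)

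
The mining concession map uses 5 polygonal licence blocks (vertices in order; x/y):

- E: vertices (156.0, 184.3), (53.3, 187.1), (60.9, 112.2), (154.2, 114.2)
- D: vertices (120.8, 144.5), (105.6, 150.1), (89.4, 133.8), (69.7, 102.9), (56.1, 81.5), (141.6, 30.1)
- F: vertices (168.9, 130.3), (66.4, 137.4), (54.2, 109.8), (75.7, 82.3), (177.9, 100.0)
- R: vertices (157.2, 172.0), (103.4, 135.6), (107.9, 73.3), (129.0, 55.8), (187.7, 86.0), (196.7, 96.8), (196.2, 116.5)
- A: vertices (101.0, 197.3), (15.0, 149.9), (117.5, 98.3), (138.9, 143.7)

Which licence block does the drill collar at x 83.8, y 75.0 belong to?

D

Cast a ray rightward from (83.8, 75.0). For each polygon, the edges (by vertex number in listed order) whose endpoints lie on opposite sides of y = 75.0, where each meets that height, and whether that is right or left of the point:
E: no edge straddles that height → 0 crossings.
D: 5–6 at x≈66.91 (left), 6–1 at x≈133.44 (right) → 1 crossing.
F: no edge straddles that height → 0 crossings.
R: 2–3 at x≈107.78 (right), 4–5 at x≈166.32 (right) → 2 crossings.
A: no edge straddles that height → 0 crossings.
Only D has an odd count, so the point is inside D.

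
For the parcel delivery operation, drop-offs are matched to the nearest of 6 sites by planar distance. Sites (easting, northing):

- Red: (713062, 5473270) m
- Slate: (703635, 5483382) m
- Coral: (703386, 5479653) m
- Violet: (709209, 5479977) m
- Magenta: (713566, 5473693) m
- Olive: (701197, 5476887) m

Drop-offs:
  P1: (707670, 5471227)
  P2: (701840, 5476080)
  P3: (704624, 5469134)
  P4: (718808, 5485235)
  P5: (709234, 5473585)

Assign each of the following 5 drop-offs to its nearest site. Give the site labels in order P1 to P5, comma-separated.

Red, Olive, Olive, Violet, Red

P1 → Red (d²=33247513.00)
P2 → Olive (d²=1064698.00)
P3 → Olive (d²=71853338.00)
P4 → Violet (d²=119787365.00)
P5 → Red (d²=14752809.00)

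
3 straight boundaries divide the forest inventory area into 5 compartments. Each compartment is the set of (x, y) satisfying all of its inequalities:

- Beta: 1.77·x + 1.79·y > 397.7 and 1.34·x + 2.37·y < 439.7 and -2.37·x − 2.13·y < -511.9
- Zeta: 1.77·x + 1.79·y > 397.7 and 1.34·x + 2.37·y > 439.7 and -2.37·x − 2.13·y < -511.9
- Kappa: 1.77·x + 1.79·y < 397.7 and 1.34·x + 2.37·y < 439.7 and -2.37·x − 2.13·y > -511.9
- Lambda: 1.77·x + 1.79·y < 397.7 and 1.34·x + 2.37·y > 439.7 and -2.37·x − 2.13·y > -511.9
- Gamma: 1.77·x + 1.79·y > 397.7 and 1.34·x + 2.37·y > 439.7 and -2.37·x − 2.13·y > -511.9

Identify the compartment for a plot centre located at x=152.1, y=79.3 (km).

Beta

1.77·152.1 + 1.79·79.3 = 411.164, which is > 397.7
1.34·152.1 + 2.37·79.3 = 391.755, which is < 439.7
-2.37·152.1 − 2.13·79.3 = -529.386, which is < -511.9
This sign pattern matches Beta.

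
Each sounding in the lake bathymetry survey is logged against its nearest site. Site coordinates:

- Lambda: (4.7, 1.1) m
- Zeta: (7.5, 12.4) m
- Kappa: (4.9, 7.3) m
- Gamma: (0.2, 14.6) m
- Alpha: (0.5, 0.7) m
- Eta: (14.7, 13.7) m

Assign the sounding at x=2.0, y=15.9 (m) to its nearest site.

Gamma

Squared distances to each site:
Lambda: 226.330; Zeta: 42.500; Kappa: 82.370; Gamma: 4.930; Alpha: 233.290; Eta: 166.130.
Minimum at Gamma.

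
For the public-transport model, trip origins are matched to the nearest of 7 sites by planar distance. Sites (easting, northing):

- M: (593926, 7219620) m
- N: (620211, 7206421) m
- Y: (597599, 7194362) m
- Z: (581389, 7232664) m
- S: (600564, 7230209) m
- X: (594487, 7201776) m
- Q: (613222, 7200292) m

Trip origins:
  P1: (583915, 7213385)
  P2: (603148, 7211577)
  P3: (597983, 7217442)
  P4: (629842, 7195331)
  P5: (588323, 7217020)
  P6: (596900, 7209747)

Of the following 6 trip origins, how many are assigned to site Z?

0

P1 → M
P2 → M
P3 → M
P4 → N
P5 → M
P6 → X
0 of the 6 go to Z.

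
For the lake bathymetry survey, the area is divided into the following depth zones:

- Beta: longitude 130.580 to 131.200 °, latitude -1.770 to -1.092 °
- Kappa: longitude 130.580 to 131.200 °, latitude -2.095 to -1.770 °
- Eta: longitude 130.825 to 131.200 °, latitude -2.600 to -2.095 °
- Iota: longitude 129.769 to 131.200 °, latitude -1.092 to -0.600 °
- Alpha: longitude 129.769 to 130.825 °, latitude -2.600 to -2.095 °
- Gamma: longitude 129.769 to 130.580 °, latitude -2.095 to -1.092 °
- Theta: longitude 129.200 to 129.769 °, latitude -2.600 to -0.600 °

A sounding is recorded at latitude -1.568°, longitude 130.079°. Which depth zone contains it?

The point has longitude = 130.079 and latitude = -1.568.
Only Gamma satisfies 129.769 ≤ longitude ≤ 130.580 and -2.095 ≤ latitude ≤ -1.092.

Gamma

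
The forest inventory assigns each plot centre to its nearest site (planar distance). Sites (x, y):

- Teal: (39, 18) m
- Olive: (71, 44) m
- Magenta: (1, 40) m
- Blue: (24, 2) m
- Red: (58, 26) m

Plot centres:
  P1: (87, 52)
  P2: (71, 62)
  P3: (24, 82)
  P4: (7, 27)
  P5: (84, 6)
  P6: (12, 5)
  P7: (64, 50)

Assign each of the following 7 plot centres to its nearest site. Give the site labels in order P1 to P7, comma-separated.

Olive, Olive, Magenta, Magenta, Red, Blue, Olive

P1 → Olive (d²=320.00)
P2 → Olive (d²=324.00)
P3 → Magenta (d²=2293.00)
P4 → Magenta (d²=205.00)
P5 → Red (d²=1076.00)
P6 → Blue (d²=153.00)
P7 → Olive (d²=85.00)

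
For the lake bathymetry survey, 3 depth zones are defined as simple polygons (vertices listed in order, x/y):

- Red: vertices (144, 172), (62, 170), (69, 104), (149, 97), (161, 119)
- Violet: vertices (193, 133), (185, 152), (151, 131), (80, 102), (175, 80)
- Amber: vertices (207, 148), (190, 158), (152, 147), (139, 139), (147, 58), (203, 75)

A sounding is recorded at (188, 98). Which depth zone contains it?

Amber

Cast a ray rightward from (188, 98). For each polygon, the edges (by vertex number in listed order) whose endpoints lie on opposite sides of y = 98, where each meets that height, and whether that is right or left of the point:
Red: 3–4 at x≈137.6 (left), 4–5 at x≈149.5 (left) → 0 crossings.
Violet: 4–5 at x≈97.3 (left), 5–1 at x≈181.1 (left) → 0 crossings.
Amber: 4–5 at x≈143.0 (left), 6–1 at x≈204.3 (right) → 1 crossing.
Only Amber has an odd count, so the point is inside Amber.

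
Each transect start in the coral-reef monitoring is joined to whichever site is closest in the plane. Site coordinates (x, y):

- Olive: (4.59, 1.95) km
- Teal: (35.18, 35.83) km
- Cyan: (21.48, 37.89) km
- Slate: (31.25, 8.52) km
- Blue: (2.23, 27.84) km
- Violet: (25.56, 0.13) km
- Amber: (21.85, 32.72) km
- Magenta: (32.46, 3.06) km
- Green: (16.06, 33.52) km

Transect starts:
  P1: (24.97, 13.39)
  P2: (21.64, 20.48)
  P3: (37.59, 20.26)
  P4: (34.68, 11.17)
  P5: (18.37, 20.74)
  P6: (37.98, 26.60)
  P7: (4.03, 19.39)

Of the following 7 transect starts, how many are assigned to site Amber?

P1 → Slate
P2 → Amber
P3 → Slate
P4 → Slate
P5 → Amber
P6 → Teal
P7 → Blue
2 of the 7 go to Amber.

2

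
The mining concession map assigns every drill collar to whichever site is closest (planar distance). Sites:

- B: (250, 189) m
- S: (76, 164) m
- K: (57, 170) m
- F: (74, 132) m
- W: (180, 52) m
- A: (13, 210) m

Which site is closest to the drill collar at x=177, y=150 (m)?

Squared distances to each site:
B: 6850.000; S: 10397.000; K: 14800.000; F: 10933.000; W: 9613.000; A: 30496.000.
Minimum at B.

B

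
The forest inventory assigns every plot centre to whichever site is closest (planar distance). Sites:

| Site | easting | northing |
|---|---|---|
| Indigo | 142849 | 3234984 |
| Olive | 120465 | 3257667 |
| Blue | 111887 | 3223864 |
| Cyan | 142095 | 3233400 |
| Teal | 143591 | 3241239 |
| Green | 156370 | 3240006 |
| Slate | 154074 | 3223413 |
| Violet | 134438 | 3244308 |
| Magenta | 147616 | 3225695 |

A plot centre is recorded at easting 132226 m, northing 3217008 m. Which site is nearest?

Squared distances to each site:
Indigo: 435984705.000; Olive: 1791475402.000; Blue: 460679657.000; Cyan: 366094825.000; Teal: 716304586.000; Green: 1111840740.000; Slate: 518359129.000; Violet: 750182944.000; Magenta: 312316069.000.
Minimum at Magenta.

Magenta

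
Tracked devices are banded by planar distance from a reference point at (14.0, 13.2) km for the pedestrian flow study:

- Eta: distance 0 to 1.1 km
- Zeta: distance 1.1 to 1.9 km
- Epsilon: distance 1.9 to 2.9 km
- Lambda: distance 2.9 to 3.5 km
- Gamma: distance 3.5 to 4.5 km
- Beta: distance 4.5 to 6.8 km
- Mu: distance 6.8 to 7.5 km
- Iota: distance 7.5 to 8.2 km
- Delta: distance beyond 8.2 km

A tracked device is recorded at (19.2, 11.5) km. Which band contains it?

Beta

Distance = √((19.2−14.0)² + (11.5−13.2)²) = √(27.040 + 2.890) = 5.471 km.
4.5 ≤ 5.471 < 6.8 → Beta.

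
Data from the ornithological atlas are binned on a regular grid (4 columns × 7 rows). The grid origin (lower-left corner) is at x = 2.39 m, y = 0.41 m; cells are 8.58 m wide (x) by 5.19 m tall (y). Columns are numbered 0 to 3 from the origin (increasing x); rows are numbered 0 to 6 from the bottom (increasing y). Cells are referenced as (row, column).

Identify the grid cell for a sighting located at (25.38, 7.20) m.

Column index: ⌊(25.38 − 2.39) / 8.58⌋ = ⌊2.679⌋ = 2
Row offset from origin: ⌊(7.20 − 0.41) / 5.19⌋ = ⌊1.308⌋ = 1 → row 1

(1, 2)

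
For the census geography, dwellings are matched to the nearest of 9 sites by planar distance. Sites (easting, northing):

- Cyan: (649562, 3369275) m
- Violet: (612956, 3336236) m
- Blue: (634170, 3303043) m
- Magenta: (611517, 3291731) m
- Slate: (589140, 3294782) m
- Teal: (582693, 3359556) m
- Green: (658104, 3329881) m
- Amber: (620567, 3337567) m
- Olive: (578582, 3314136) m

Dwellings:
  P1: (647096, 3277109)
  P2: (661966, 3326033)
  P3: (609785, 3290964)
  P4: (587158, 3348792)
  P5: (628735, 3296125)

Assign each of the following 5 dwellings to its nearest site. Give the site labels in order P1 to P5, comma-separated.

Blue, Green, Magenta, Teal, Blue

P1 → Blue (d²=839653832.00)
P2 → Green (d²=29722148.00)
P3 → Magenta (d²=3588113.00)
P4 → Teal (d²=135799921.00)
P5 → Blue (d²=77397949.00)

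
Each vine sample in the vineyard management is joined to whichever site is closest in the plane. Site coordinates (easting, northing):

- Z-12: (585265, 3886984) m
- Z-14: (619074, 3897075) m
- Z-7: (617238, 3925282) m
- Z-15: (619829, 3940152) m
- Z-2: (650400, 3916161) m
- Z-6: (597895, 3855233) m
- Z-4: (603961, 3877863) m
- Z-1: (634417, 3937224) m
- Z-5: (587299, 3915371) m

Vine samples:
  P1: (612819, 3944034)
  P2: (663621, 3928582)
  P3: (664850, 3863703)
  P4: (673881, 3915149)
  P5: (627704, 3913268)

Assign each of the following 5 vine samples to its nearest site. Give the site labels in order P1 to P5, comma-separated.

P1 → Z-15 (d²=64210024.00)
P2 → Z-2 (d²=329076082.00)
P3 → Z-2 (d²=2960644264.00)
P4 → Z-2 (d²=552381505.00)
P5 → Z-7 (d²=253873352.00)

Z-15, Z-2, Z-2, Z-2, Z-7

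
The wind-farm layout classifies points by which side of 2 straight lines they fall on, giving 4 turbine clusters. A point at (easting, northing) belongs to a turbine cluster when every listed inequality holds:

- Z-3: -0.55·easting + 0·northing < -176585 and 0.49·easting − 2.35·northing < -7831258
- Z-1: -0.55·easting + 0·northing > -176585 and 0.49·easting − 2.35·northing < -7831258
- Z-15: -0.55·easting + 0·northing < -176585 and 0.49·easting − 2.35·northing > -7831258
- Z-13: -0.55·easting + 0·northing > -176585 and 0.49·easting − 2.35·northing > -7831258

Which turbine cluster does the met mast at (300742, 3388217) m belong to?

-0.55·300742 + 0·3388217 = -165408.100, which is > -176585
0.49·300742 − 2.35·3388217 = -7814946.370, which is > -7831258
This sign pattern matches Z-13.

Z-13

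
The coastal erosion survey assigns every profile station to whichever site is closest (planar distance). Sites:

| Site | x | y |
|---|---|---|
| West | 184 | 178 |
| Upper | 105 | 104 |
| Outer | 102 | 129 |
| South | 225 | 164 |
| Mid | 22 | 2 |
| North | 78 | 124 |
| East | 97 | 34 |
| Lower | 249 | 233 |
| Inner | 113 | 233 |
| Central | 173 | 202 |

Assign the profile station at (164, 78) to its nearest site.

Squared distances to each site:
West: 10400.000; Upper: 4157.000; Outer: 6445.000; South: 11117.000; Mid: 25940.000; North: 9512.000; East: 6425.000; Lower: 31250.000; Inner: 26626.000; Central: 15457.000.
Minimum at Upper.

Upper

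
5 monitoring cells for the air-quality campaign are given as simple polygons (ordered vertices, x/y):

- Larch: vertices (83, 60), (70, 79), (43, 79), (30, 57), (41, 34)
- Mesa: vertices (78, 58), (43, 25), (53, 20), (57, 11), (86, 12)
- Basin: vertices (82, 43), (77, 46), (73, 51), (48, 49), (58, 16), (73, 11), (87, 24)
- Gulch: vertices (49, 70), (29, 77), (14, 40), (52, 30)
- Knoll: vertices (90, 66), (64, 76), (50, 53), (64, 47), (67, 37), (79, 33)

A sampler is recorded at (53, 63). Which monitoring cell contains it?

Cast a ray rightward from (53, 63). For each polygon, the edges (by vertex number in listed order) whose endpoints lie on opposite sides of y = 63, where each meets that height, and whether that is right or left of the point:
Larch: 1–2 at x≈80.9 (right), 3–4 at x≈33.5 (left) → 1 crossing.
Mesa: no edge straddles that height → 0 crossings.
Basin: no edge straddles that height → 0 crossings.
Gulch: 2–3 at x≈23.3 (left), 4–1 at x≈49.5 (left) → 0 crossings.
Knoll: 2–3 at x≈56.1 (right), 6–1 at x≈89.0 (right) → 2 crossings.
Only Larch has an odd count, so the point is inside Larch.

Larch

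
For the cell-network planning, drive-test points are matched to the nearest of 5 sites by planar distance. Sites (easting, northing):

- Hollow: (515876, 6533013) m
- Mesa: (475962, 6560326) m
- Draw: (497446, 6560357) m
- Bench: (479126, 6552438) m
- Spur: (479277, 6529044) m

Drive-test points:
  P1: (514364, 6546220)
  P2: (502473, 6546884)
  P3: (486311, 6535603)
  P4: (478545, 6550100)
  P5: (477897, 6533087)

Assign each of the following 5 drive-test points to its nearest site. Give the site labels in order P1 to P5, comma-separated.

Hollow, Draw, Spur, Bench, Spur

P1 → Hollow (d²=176710993.00)
P2 → Draw (d²=206792458.00)
P3 → Spur (d²=92497637.00)
P4 → Bench (d²=5803805.00)
P5 → Spur (d²=18250249.00)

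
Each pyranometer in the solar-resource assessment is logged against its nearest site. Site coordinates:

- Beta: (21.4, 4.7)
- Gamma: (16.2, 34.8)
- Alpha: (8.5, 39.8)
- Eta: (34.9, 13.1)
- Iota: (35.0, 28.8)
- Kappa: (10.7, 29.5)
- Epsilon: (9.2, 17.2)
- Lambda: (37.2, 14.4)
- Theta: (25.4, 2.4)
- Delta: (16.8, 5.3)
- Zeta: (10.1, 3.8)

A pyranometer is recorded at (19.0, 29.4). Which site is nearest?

Squared distances to each site:
Beta: 615.850; Gamma: 37.000; Alpha: 218.410; Eta: 518.500; Iota: 256.360; Kappa: 68.900; Epsilon: 244.880; Lambda: 556.240; Theta: 769.960; Delta: 585.650; Zeta: 734.570.
Minimum at Gamma.

Gamma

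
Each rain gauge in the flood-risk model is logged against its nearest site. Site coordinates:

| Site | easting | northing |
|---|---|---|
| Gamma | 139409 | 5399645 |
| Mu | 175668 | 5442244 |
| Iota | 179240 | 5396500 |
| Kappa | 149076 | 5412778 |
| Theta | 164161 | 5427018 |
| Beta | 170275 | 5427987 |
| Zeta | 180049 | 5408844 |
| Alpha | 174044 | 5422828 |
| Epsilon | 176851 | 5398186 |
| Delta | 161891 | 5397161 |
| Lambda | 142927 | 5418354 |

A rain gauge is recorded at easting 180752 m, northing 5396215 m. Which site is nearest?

Squared distances to each site:
Gamma: 1721008549.000; Mu: 2144515897.000; Iota: 2367369.000; Kappa: 1277701945.000; Theta: 1224086090.000; Beta: 1119227513.000; Zeta: 159985850.000; Alpha: 753249033.000; Epsilon: 19102642.000; Delta: 356632237.000; Lambda: 1920865946.000.
Minimum at Iota.

Iota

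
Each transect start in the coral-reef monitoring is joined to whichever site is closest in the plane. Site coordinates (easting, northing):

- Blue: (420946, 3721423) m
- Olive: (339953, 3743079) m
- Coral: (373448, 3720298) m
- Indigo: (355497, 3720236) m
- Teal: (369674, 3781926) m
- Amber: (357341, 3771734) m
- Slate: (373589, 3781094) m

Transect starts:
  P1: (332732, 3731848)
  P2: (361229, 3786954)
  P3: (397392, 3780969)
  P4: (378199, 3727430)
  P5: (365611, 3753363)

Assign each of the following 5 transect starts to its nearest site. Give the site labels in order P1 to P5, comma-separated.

Olive, Teal, Slate, Coral, Amber

P1 → Olive (d²=178278202.00)
P2 → Teal (d²=96598809.00)
P3 → Slate (d²=566598434.00)
P4 → Coral (d²=73437425.00)
P5 → Amber (d²=405886541.00)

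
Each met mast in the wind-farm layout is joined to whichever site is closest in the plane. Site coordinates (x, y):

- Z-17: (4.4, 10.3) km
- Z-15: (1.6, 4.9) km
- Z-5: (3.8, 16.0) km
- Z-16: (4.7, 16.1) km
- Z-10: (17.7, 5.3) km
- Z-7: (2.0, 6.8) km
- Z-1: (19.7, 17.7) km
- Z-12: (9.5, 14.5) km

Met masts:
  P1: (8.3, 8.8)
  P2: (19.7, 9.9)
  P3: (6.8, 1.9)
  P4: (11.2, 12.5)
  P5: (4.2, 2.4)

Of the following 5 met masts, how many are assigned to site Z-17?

P1 → Z-17
P2 → Z-10
P3 → Z-15
P4 → Z-12
P5 → Z-15
1 of the 5 goes to Z-17.

1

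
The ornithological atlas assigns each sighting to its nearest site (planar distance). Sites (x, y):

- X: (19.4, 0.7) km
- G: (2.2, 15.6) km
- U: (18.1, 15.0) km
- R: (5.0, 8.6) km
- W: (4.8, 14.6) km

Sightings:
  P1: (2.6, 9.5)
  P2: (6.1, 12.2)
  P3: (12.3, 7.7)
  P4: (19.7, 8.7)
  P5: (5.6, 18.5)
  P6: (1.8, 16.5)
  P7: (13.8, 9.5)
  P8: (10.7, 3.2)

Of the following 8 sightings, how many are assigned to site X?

P1 → R
P2 → W
P3 → R
P4 → U
P5 → W
P6 → G
P7 → U
P8 → R
0 of the 8 go to X.

0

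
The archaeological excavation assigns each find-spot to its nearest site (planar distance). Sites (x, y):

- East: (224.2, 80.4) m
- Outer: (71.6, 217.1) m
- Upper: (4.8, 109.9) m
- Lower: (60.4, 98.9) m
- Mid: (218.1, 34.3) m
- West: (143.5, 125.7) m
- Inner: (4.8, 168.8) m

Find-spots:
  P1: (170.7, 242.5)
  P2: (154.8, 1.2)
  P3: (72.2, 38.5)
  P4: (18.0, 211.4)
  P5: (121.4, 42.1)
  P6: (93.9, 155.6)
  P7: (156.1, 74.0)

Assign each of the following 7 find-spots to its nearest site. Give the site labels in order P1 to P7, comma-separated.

Outer, Mid, Lower, Inner, Lower, West, West

P1 → Outer (d²=10465.97)
P2 → Mid (d²=5102.50)
P3 → Lower (d²=3787.40)
P4 → Inner (d²=1989.00)
P5 → Lower (d²=6947.24)
P6 → West (d²=3354.17)
P7 → West (d²=2831.65)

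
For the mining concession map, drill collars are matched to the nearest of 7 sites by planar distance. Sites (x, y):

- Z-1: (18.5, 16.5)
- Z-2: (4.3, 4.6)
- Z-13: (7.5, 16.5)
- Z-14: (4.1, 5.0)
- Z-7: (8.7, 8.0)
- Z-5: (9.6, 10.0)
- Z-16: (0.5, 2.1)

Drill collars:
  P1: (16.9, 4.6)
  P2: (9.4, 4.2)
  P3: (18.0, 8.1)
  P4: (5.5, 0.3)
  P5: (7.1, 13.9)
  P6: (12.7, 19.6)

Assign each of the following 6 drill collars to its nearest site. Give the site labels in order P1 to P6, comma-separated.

Z-7, Z-7, Z-1, Z-2, Z-13, Z-13

P1 → Z-7 (d²=78.80)
P2 → Z-7 (d²=14.93)
P3 → Z-1 (d²=70.81)
P4 → Z-2 (d²=19.93)
P5 → Z-13 (d²=6.92)
P6 → Z-13 (d²=36.65)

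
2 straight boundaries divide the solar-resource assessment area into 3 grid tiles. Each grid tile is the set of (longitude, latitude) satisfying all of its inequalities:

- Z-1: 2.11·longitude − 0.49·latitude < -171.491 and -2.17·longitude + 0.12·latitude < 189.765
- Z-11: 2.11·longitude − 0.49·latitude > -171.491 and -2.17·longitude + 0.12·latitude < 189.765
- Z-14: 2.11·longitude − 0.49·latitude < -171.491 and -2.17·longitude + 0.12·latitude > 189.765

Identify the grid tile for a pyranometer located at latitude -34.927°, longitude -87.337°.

Z-11

2.11·-87.337 − 0.49·-34.927 = -167.167, which is > -171.491
-2.17·-87.337 + 0.12·-34.927 = 185.330, which is < 189.765
This sign pattern matches Z-11.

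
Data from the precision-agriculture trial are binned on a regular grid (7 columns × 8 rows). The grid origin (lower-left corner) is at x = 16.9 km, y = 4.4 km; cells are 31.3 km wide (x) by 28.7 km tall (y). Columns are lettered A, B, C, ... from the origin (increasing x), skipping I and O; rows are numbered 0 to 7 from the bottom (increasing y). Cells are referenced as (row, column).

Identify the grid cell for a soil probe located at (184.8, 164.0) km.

Column index: ⌊(184.8 − 16.9) / 31.3⌋ = ⌊5.364⌋ = 5 → column F
Row offset from origin: ⌊(164.0 − 4.4) / 28.7⌋ = ⌊5.561⌋ = 5 → row 5

(5, F)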